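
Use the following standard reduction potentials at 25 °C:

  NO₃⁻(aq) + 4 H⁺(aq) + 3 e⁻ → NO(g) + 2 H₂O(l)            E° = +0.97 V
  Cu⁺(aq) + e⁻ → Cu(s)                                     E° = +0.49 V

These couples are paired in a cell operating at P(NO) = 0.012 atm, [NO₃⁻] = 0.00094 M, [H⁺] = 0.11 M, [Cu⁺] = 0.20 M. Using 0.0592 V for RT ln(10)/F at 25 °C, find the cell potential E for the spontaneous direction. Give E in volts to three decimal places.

NO₃⁻/NO is the cathode (higher E°), Cu⁺/Cu the anode: E°cell = +0.97 − (+0.49) = +0.48 V, n = 3.
Overall: NO₃⁻(aq) + 4 H⁺(aq) + 3 Cu(s) → NO(g) + 2 H₂O(l) + 3 Cu⁺(aq)
Q = P(NO)·[Cu⁺]^3 / ([NO₃⁻]·[H⁺]^4); log Q = 2.844.
E = E° − (0.0592/n) log Q = +0.48 − (0.0592/3)(2.844) = +0.424 V.

+0.424 V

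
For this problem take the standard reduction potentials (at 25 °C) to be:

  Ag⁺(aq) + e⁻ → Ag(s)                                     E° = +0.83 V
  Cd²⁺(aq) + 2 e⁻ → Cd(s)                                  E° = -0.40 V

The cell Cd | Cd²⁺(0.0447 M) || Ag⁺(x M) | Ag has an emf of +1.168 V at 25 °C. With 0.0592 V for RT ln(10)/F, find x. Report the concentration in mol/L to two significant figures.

Ag⁺/Ag is the cathode, Cd²⁺/Cd the anode: E°cell = +1.23 V, n = 2.
Overall reaction: 2 Ag⁺(aq) + Cd(s) → 2 Ag(s) + Cd²⁺(aq); Q = [Cd²⁺]^1/[Ag⁺]^2.
From E = E° − (0.0592/n) log Q: log Q = (E° − E)·n/0.0592 = (+1.23 − (+1.168))·2/0.0592 = 2.0946.
So 2·log[Ag⁺] = 1·log(0.0447) − log Q = -1.3497 − (2.0946) = -3.4443; log[Ag⁺] = -3.4443 / 2 = -1.7222; [Ag⁺] = 10^(-1.7222) ≈ 0.019 M.

0.019 M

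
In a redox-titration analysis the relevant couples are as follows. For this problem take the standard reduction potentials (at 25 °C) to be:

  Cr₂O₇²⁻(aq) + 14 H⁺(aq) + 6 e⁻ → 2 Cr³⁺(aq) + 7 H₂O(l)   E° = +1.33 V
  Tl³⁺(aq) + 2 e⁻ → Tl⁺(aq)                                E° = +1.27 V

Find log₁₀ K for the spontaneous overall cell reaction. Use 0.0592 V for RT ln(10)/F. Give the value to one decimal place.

Cathode: Cr₂O₇²⁻/Cr³⁺; anode: Tl³⁺/Tl⁺. E°cell = +0.06 V, n = 6.
log K = nE°cell / 0.0592 = (6)(+0.06) / 0.0592 = 6.1.

6.1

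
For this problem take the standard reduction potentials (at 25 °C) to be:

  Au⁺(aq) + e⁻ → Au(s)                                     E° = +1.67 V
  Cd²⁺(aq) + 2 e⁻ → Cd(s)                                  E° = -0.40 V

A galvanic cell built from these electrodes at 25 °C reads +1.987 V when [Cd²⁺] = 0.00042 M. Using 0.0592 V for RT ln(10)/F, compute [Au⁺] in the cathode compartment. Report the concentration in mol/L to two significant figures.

Au⁺/Au is the cathode, Cd²⁺/Cd the anode: E°cell = +2.07 V, n = 2.
Overall reaction: 2 Au⁺(aq) + Cd(s) → 2 Au(s) + Cd²⁺(aq); Q = [Cd²⁺]^1/[Au⁺]^2.
From E = E° − (0.0592/n) log Q: log Q = (E° − E)·n/0.0592 = (+2.07 − (+1.987))·2/0.0592 = 2.8041.
So 2·log[Au⁺] = 1·log(0.00042) − log Q = -3.3768 − (2.8041) = -6.1809; log[Au⁺] = -6.1809 / 2 = -3.0905; [Au⁺] = 10^(-3.0905) ≈ 0.00081 M.

0.00081 M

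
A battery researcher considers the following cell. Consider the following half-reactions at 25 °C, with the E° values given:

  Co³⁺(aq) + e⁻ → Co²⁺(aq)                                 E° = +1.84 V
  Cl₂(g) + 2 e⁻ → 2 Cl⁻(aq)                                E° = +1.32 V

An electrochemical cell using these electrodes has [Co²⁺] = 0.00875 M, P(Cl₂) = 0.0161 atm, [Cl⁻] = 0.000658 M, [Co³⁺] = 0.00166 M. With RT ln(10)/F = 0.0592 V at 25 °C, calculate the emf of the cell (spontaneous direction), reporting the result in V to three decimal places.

Co³⁺/Co²⁺ is the cathode (higher E°), Cl₂/Cl⁻ the anode: E°cell = +1.84 − (+1.32) = +0.52 V, n = 2.
Overall: 2 Co³⁺(aq) + 2 Cl⁻(aq) → 2 Co²⁺(aq) + Cl₂(g)
Q = [Co²⁺]^2·P(Cl₂) / ([Co³⁺]^2·[Cl⁻]^2); log Q = 6.014.
E = E° − (0.0592/n) log Q = +0.52 − (0.0592/2)(6.014) = +0.342 V.

+0.342 V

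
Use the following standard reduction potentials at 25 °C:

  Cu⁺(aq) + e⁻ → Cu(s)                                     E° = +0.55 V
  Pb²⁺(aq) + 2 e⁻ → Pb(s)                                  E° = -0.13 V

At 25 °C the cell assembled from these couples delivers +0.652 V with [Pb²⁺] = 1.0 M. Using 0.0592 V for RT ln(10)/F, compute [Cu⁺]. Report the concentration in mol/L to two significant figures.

0.34 M

Cu⁺/Cu is the cathode, Pb²⁺/Pb the anode: E°cell = +0.68 V, n = 2.
Overall reaction: 2 Cu⁺(aq) + Pb(s) → 2 Cu(s) + Pb²⁺(aq); Q = [Pb²⁺]^1/[Cu⁺]^2.
From E = E° − (0.0592/n) log Q: log Q = (E° − E)·n/0.0592 = (+0.68 − (+0.652))·2/0.0592 = 0.9459.
So 2·log[Cu⁺] = 1·log(1) − log Q = 0.0000 − (0.9459) = -0.9459; log[Cu⁺] = -0.9459 / 2 = -0.4729; [Cu⁺] = 10^(-0.4729) ≈ 0.34 M.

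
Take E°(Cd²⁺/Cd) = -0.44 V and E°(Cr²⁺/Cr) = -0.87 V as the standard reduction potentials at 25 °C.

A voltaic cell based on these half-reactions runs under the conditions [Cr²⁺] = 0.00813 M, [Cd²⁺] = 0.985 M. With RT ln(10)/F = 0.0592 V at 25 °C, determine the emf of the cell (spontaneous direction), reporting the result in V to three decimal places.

+0.492 V

Cd²⁺/Cd is the cathode (higher E°), Cr²⁺/Cr the anode: E°cell = -0.44 − (-0.87) = +0.43 V, n = 2.
Overall: Cd²⁺(aq) + Cr(s) → Cd(s) + Cr²⁺(aq)
Q = [Cr²⁺] / ([Cd²⁺]); log Q = -2.083.
E = E° − (0.0592/n) log Q = +0.43 − (0.0592/2)(-2.083) = +0.492 V.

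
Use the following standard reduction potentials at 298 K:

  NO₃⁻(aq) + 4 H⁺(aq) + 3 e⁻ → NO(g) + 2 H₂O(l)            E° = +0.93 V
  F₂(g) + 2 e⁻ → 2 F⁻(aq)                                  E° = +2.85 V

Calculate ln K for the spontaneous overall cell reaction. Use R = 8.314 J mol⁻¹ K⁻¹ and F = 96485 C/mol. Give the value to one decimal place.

448.6

Cathode: F₂/F⁻; anode: NO₃⁻/NO. E°cell = (+2.85) − (+0.93) = +1.92 V, with n = 6.
ΔG° = −nFE° = −RT ln K, so ln K = nFE°/(RT) = (6)(96485)(+1.92) / ((8.314)(298)) = 448.628.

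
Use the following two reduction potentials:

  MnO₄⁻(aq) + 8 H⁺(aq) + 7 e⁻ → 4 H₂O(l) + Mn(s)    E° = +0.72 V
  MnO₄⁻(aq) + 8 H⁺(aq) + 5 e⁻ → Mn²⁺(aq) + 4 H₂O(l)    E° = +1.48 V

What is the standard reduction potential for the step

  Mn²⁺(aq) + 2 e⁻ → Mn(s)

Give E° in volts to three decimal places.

Sequential free energies add, so n₃E°₃ = n₁E°₁ + n₂E°₂.
With n₃ = 7, and the known step contributing 5×(+1.48) V, the unknown satisfies 2·E° = 7×(+0.72) − 5×(+1.48) = -2.360.
E° = -2.360 / 2 = -1.180 V.

-1.180 V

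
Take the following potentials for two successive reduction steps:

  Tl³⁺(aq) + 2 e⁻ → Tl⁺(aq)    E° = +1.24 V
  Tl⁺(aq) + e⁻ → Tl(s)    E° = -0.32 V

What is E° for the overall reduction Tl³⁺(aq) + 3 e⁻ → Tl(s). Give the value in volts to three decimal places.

Adding the free-energy changes (−nFE°) of the two steps gives −n₃FE°₃ = −n₁FE°₁ − n₂FE°₂.
E°₃ = (2×+1.24 + 1×-0.32) / 3 = (+2.160) / 3 = +0.720 V.
E° values themselves are not directly additive — weighting by electron count is essential.

+0.720 V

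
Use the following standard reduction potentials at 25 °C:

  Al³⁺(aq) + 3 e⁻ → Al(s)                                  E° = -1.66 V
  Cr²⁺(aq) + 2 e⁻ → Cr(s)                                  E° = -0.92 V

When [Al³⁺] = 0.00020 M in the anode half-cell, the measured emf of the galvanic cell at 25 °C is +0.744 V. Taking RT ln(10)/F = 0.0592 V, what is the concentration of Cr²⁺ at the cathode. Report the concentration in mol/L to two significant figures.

Cr²⁺/Cr is the cathode, Al³⁺/Al the anode: E°cell = +0.74 V, n = 6.
Overall reaction: 3 Cr²⁺(aq) + 2 Al(s) → 3 Cr(s) + 2 Al³⁺(aq); Q = [Al³⁺]^2/[Cr²⁺]^3.
From E = E° − (0.0592/n) log Q: log Q = (E° − E)·n/0.0592 = (+0.74 − (+0.744))·6/0.0592 = -0.4054.
So 3·log[Cr²⁺] = 2·log(0.0002) − log Q = -7.3979 − (-0.4054) = -6.9925; log[Cr²⁺] = -6.9925 / 3 = -2.3308; [Cr²⁺] = 10^(-2.3308) ≈ 0.0047 M.

0.0047 M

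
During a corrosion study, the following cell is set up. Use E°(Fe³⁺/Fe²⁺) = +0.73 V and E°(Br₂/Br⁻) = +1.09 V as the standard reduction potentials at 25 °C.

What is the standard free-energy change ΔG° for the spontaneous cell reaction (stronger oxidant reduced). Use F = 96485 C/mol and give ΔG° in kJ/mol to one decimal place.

-69.5 kJ/mol

Br₂/Br⁻ (E° = +1.09 V) is the cathode; Fe³⁺/Fe²⁺ (E° = +0.73 V) is the anode, so E°cell = +0.36 V.
Balancing electrons gives n = 2 (lcm of 2 and 1).
ΔG° = −nFE° = −(2)(96485)(+0.36) = -69,469 J = -69.5 kJ/mol.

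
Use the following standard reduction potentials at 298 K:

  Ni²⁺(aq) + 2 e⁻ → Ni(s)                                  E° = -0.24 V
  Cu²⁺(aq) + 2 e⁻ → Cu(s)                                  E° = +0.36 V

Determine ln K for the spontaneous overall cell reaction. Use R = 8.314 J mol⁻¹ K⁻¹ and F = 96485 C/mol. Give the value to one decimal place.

46.7

Cathode: Cu²⁺/Cu; anode: Ni²⁺/Ni. E°cell = (+0.36) − (-0.24) = +0.60 V, with n = 2.
ΔG° = −nFE° = −RT ln K, so ln K = nFE°/(RT) = (2)(96485)(+0.60) / ((8.314)(298)) = 46.732.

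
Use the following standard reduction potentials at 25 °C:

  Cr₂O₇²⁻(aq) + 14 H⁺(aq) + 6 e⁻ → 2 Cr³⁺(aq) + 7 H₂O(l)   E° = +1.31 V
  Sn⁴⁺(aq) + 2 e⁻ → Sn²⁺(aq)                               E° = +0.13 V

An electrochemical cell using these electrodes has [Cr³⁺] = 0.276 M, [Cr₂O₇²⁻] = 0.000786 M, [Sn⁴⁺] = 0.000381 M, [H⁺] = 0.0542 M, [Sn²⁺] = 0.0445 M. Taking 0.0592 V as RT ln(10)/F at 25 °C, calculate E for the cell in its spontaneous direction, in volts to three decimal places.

+1.047 V

Cr₂O₇²⁻/Cr³⁺ is the cathode (higher E°), Sn⁴⁺/Sn²⁺ the anode: E°cell = +1.31 − (+0.13) = +1.18 V, n = 6.
Overall: Cr₂O₇²⁻(aq) + 14 H⁺(aq) + 3 Sn²⁺(aq) → 2 Cr³⁺(aq) + 7 H₂O(l) + 3 Sn⁴⁺(aq)
Q = [Cr³⁺]^2·[Sn⁴⁺]^3 / ([Cr₂O₇²⁻]·[H⁺]^14·[Sn²⁺]^3); log Q = 13.508.
E = E° − (0.0592/n) log Q = +1.18 − (0.0592/6)(13.508) = +1.047 V.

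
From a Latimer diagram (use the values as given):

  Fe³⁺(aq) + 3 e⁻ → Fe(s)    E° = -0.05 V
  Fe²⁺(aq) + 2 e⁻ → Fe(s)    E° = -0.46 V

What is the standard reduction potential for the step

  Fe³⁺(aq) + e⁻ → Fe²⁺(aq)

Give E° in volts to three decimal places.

Sequential free energies add, so n₃E°₃ = n₁E°₁ + n₂E°₂.
With n₃ = 3, and the known step contributing 2×(-0.46) V, the unknown satisfies 1·E° = 3×(-0.05) − 2×(-0.46) = +0.770.
E° = +0.770 / 1 = +0.770 V.

+0.770 V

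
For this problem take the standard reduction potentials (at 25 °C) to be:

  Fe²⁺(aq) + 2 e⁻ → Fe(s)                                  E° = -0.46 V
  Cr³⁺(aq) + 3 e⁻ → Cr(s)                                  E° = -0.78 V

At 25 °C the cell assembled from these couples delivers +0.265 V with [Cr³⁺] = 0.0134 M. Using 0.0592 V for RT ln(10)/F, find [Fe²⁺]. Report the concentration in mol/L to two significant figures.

0.00078 M

Fe²⁺/Fe is the cathode, Cr³⁺/Cr the anode: E°cell = +0.32 V, n = 6.
Overall reaction: 3 Fe²⁺(aq) + 2 Cr(s) → 3 Fe(s) + 2 Cr³⁺(aq); Q = [Cr³⁺]^2/[Fe²⁺]^3.
From E = E° − (0.0592/n) log Q: log Q = (E° − E)·n/0.0592 = (+0.32 − (+0.265))·6/0.0592 = 5.5743.
So 3·log[Fe²⁺] = 2·log(0.0134) − log Q = -3.7458 − (5.5743) = -9.3201; log[Fe²⁺] = -9.3201 / 3 = -3.1067; [Fe²⁺] = 10^(-3.1067) ≈ 0.00078 M.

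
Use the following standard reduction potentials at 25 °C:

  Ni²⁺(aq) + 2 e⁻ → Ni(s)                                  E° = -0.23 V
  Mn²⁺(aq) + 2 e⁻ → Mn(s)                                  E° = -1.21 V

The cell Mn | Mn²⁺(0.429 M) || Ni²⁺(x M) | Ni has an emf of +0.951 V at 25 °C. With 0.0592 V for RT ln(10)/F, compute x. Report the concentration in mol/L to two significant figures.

0.045 M

Ni²⁺/Ni is the cathode, Mn²⁺/Mn the anode: E°cell = +0.98 V, n = 2.
Overall reaction: Ni²⁺(aq) + Mn(s) → Ni(s) + Mn²⁺(aq); Q = [Mn²⁺]^1/[Ni²⁺]^1.
From E = E° − (0.0592/n) log Q: log Q = (E° − E)·n/0.0592 = (+0.98 − (+0.951))·2/0.0592 = 0.9797.
So 1·log[Ni²⁺] = 1·log(0.429) − log Q = -0.3675 − (0.9797) = -1.3472; [Ni²⁺] = 10^(-1.3472) ≈ 0.045 M.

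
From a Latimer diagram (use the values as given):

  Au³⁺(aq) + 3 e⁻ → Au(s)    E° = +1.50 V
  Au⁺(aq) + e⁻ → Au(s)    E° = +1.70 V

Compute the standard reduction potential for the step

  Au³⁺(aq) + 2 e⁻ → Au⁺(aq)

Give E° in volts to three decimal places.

Sequential free energies add, so n₃E°₃ = n₁E°₁ + n₂E°₂.
With n₃ = 3, and the known step contributing 1×(+1.70) V, the unknown satisfies 2·E° = 3×(+1.50) − 1×(+1.70) = +2.800.
E° = +2.800 / 2 = +1.400 V.

+1.400 V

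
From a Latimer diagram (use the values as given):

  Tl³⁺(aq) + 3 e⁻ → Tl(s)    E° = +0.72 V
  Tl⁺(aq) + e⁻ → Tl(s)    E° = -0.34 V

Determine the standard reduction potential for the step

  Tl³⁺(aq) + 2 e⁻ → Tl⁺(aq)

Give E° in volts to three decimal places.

Sequential free energies add, so n₃E°₃ = n₁E°₁ + n₂E°₂.
With n₃ = 3, and the known step contributing 1×(-0.34) V, the unknown satisfies 2·E° = 3×(+0.72) − 1×(-0.34) = +2.500.
E° = +2.500 / 2 = +1.250 V.

+1.250 V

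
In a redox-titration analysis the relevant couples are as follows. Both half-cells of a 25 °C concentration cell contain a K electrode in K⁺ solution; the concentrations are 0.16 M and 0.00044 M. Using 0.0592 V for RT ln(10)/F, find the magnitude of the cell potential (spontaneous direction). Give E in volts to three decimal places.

For a concentration cell E°cell = 0. The 0.16 M side is the cathode (reduction is favoured where [K⁺] is higher).
With n = 1, E = −(0.0592/1) log([K⁺]ₐₙ/[K⁺]꜀ₐₜ) = −(0.0592/1) log(0.00044/0.16) = −(0.0592/1)(-2.561) = +0.152 V.

+0.152 V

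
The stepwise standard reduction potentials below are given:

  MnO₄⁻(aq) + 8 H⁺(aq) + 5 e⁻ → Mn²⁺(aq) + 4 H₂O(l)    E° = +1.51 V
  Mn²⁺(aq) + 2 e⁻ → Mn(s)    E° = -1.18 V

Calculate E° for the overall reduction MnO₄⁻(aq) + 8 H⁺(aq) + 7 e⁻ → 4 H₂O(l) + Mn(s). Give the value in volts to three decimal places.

+0.741 V

Standard free energies of sequential steps add: ΔG°₃ = ΔG°₁ + ΔG°₂, so n₃E°₃ = n₁E°₁ + n₂E°₂.
E°₃ = (5×+1.51 + 2×-1.18) / 7 = (+5.190) / 7 = +0.741 V.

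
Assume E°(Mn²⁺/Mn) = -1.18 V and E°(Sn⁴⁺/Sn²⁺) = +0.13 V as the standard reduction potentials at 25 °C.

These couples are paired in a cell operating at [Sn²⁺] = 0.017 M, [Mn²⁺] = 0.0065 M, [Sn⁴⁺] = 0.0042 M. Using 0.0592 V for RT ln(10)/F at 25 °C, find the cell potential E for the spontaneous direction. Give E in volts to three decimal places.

Sn⁴⁺/Sn²⁺ is the cathode (higher E°), Mn²⁺/Mn the anode: E°cell = +0.13 − (-1.18) = +1.31 V, n = 2.
Overall: Sn⁴⁺(aq) + Mn(s) → Sn²⁺(aq) + Mn²⁺(aq)
Q = [Sn²⁺]·[Mn²⁺] / ([Sn⁴⁺]); log Q = -1.580.
E = E° − (0.0592/n) log Q = +1.31 − (0.0592/2)(-1.580) = +1.357 V.

+1.357 V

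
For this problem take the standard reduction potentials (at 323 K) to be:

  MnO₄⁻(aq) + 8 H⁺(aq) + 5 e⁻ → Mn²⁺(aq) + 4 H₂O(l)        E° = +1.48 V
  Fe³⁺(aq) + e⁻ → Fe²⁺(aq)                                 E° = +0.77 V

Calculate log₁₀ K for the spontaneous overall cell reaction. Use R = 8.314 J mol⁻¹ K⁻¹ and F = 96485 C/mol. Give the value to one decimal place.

Cathode: MnO₄⁻/Mn²⁺; anode: Fe³⁺/Fe²⁺. E°cell = (+1.48) − (+0.77) = +0.71 V, with n = 5.
ΔG° = −nFE° = −RT ln K, so ln K = nFE°/(RT) = (5)(96485)(+0.71) / ((8.314)(323)) = 127.549.
log₁₀ K = 127.549 / ln 10 = 55.4.

55.4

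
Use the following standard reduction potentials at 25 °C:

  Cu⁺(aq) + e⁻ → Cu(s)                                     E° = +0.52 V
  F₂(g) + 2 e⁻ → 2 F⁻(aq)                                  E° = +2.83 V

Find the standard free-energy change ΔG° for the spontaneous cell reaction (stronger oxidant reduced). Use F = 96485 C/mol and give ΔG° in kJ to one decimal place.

-445.8 kJ

F₂/F⁻ (E° = +2.83 V) is the cathode; Cu⁺/Cu (E° = +0.52 V) is the anode, so E°cell = +2.31 V.
Balancing electrons gives n = 2 (lcm of 2 and 1).
ΔG° = −nFE° = −(2)(96485)(+2.31) = -445,761 J = -445.8 kJ.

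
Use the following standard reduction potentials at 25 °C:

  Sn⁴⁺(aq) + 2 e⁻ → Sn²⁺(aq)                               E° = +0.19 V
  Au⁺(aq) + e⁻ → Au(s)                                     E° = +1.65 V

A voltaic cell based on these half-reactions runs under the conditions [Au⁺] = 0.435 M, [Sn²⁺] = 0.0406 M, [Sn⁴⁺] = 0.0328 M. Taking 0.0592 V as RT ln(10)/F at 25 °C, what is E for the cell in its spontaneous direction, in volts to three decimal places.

+1.441 V

Au⁺/Au is the cathode (higher E°), Sn⁴⁺/Sn²⁺ the anode: E°cell = +1.65 − (+0.19) = +1.46 V, n = 2.
Overall: 2 Au⁺(aq) + Sn²⁺(aq) → 2 Au(s) + Sn⁴⁺(aq)
Q = [Sn⁴⁺] / ([Au⁺]^2·[Sn²⁺]); log Q = 0.630.
E = E° − (0.0592/n) log Q = +1.46 − (0.0592/2)(0.630) = +1.441 V.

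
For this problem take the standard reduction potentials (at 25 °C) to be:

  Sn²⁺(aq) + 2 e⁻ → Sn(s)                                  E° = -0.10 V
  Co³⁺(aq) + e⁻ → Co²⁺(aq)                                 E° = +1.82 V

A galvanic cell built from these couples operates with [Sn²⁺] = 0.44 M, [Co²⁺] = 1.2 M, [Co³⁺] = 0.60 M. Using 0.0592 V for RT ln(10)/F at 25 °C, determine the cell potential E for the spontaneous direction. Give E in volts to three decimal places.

Co³⁺/Co²⁺ is the cathode (higher E°), Sn²⁺/Sn the anode: E°cell = +1.82 − (-0.10) = +1.92 V, n = 2.
Overall: 2 Co³⁺(aq) + Sn(s) → 2 Co²⁺(aq) + Sn²⁺(aq)
Q = [Co²⁺]^2·[Sn²⁺] / ([Co³⁺]^2); log Q = 0.246.
E = E° − (0.0592/n) log Q = +1.92 − (0.0592/2)(0.246) = +1.913 V.

+1.913 V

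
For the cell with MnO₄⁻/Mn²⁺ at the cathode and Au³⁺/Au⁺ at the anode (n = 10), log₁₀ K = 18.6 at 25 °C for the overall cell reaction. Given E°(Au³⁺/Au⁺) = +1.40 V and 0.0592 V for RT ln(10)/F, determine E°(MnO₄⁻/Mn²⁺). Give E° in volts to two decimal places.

+1.51 V

E°cell = (0.0592/n)·log K = (0.0592/10)(18.6) = +0.110 V.
Since MnO₄⁻/Mn²⁺ is the cathode and Au³⁺/Au⁺ the anode, E°cell = E°(MnO₄⁻/Mn²⁺) − E°(Au³⁺/Au⁺).
So E°(MnO₄⁻/Mn²⁺) = E°cell + E°(Au³⁺/Au⁺) = +0.110 + (+1.40) = +1.51 V.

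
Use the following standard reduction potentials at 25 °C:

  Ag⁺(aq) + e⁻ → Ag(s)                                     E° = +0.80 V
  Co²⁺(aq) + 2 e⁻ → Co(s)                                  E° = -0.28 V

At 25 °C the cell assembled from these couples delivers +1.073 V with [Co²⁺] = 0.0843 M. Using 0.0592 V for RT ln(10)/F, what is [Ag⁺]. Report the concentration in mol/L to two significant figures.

Ag⁺/Ag is the cathode, Co²⁺/Co the anode: E°cell = +1.08 V, n = 2.
Overall reaction: 2 Ag⁺(aq) + Co(s) → 2 Ag(s) + Co²⁺(aq); Q = [Co²⁺]^1/[Ag⁺]^2.
From E = E° − (0.0592/n) log Q: log Q = (E° − E)·n/0.0592 = (+1.08 − (+1.073))·2/0.0592 = 0.2365.
So 2·log[Ag⁺] = 1·log(0.0843) − log Q = -1.0742 − (0.2365) = -1.3107; log[Ag⁺] = -1.3107 / 2 = -0.6553; [Ag⁺] = 10^(-0.6553) ≈ 0.22 M.

0.22 M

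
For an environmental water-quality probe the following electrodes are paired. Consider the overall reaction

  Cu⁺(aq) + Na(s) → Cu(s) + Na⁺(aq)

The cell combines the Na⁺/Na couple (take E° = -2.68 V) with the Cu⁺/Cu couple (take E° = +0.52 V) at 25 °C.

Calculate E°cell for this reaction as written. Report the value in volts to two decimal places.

The Cu⁺/Cu couple has the higher reduction potential, so it is the cathode; Na⁺/Na is oxidised at the anode.
E°cell = E°(cathode) − E°(anode) = (+0.52) − (-2.68) = +3.20 V.

+3.20 V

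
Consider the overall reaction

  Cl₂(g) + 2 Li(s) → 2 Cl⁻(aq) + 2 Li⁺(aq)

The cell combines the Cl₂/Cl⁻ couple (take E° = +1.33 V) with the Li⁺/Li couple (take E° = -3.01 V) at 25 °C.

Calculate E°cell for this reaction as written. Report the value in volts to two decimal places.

+4.34 V

The Cl₂/Cl⁻ couple has the higher reduction potential, so it is the cathode; Li⁺/Li is oxidised at the anode.
E°cell = E°(cathode) − E°(anode) = (+1.33) − (-3.01) = +4.34 V.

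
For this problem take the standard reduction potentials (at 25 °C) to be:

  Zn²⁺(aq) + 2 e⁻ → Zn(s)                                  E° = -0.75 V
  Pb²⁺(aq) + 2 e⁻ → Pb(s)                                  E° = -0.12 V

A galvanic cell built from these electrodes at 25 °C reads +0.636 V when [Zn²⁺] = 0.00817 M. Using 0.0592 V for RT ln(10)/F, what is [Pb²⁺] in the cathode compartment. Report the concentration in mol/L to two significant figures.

0.013 M

Pb²⁺/Pb is the cathode, Zn²⁺/Zn the anode: E°cell = +0.63 V, n = 2.
Overall reaction: Pb²⁺(aq) + Zn(s) → Pb(s) + Zn²⁺(aq); Q = [Zn²⁺]^1/[Pb²⁺]^1.
From E = E° − (0.0592/n) log Q: log Q = (E° − E)·n/0.0592 = (+0.63 − (+0.636))·2/0.0592 = -0.2027.
So 1·log[Pb²⁺] = 1·log(0.00817) − log Q = -2.0878 − (-0.2027) = -1.8851; [Pb²⁺] = 10^(-1.8851) ≈ 0.013 M.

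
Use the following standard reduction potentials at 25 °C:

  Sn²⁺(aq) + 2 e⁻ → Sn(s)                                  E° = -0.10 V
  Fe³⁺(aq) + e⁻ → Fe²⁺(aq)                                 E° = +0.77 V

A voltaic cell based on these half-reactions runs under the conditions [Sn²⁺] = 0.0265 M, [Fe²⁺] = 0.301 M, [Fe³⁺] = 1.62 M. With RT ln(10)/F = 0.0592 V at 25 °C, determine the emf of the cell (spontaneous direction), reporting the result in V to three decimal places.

Fe³⁺/Fe²⁺ is the cathode (higher E°), Sn²⁺/Sn the anode: E°cell = +0.77 − (-0.10) = +0.87 V, n = 2.
Overall: 2 Fe³⁺(aq) + Sn(s) → 2 Fe²⁺(aq) + Sn²⁺(aq)
Q = [Fe²⁺]^2·[Sn²⁺] / ([Fe³⁺]^2); log Q = -3.039.
E = E° − (0.0592/n) log Q = +0.87 − (0.0592/2)(-3.039) = +0.960 V.

+0.960 V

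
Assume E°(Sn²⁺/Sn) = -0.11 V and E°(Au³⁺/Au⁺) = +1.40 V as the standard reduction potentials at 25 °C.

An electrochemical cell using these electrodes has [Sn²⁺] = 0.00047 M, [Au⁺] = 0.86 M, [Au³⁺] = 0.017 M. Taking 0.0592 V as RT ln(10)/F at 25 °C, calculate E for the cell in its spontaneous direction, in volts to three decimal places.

Au³⁺/Au⁺ is the cathode (higher E°), Sn²⁺/Sn the anode: E°cell = +1.40 − (-0.11) = +1.51 V, n = 2.
Overall: Au³⁺(aq) + Sn(s) → Au⁺(aq) + Sn²⁺(aq)
Q = [Au⁺]·[Sn²⁺] / ([Au³⁺]); log Q = -1.624.
E = E° − (0.0592/n) log Q = +1.51 − (0.0592/2)(-1.624) = +1.558 V.

+1.558 V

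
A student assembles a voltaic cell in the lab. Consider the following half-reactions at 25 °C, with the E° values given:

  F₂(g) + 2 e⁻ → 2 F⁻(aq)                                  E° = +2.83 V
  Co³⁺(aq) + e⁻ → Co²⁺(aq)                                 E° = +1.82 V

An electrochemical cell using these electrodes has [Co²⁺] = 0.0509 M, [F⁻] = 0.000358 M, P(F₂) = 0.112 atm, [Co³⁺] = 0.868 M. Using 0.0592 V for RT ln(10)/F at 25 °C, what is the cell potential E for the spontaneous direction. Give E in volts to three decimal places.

+1.113 V

F₂/F⁻ is the cathode (higher E°), Co³⁺/Co²⁺ the anode: E°cell = +2.83 − (+1.82) = +1.01 V, n = 2.
Overall: F₂(g) + 2 Co²⁺(aq) → 2 F⁻(aq) + 2 Co³⁺(aq)
Q = [F⁻]^2·[Co³⁺]^2 / (P(F₂)·[Co²⁺]^2); log Q = -3.478.
E = E° − (0.0592/n) log Q = +1.01 − (0.0592/2)(-3.478) = +1.113 V.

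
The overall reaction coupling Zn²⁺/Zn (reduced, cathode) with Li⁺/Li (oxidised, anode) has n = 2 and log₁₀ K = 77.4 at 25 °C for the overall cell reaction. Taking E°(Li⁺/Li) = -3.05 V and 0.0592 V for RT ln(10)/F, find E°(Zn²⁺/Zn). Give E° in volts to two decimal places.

-0.76 V

E°cell = (0.0592/n)·log K = (0.0592/2)(77.4) = +2.291 V.
Since Zn²⁺/Zn is the cathode and Li⁺/Li the anode, E°cell = E°(Zn²⁺/Zn) − E°(Li⁺/Li).
So E°(Zn²⁺/Zn) = E°cell + E°(Li⁺/Li) = +2.291 + (-3.05) = -0.76 V.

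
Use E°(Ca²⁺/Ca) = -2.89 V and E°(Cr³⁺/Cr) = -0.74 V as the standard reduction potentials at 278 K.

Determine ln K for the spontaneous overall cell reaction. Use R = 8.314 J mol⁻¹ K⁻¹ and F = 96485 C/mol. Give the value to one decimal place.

538.5

Cathode: Cr³⁺/Cr; anode: Ca²⁺/Ca. E°cell = (-0.74) − (-2.89) = +2.15 V, with n = 6.
ΔG° = −nFE° = −RT ln K, so ln K = nFE°/(RT) = (6)(96485)(+2.15) / ((8.314)(278)) = 538.511.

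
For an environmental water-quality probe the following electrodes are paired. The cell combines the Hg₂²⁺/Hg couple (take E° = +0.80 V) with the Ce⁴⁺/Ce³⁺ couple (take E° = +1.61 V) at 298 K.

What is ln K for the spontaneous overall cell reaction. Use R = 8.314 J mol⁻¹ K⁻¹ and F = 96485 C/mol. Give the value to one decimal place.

Cathode: Ce⁴⁺/Ce³⁺; anode: Hg₂²⁺/Hg. E°cell = (+1.61) − (+0.80) = +0.81 V, with n = 2.
ΔG° = −nFE° = −RT ln K, so ln K = nFE°/(RT) = (2)(96485)(+0.81) / ((8.314)(298)) = 63.088.

63.1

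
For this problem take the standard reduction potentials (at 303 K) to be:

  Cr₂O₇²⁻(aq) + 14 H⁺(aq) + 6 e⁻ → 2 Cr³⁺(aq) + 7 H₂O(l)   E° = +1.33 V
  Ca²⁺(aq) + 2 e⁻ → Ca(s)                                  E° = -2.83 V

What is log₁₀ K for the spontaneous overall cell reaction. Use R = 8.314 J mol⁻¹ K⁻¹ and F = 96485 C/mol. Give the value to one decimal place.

Cathode: Cr₂O₇²⁻/Cr³⁺; anode: Ca²⁺/Ca. E°cell = (+1.33) − (-2.83) = +4.16 V, with n = 6.
ΔG° = −nFE° = −RT ln K, so ln K = nFE°/(RT) = (6)(96485)(+4.16) / ((8.314)(303)) = 955.986.
log₁₀ K = 955.986 / ln 10 = 415.2.

415.2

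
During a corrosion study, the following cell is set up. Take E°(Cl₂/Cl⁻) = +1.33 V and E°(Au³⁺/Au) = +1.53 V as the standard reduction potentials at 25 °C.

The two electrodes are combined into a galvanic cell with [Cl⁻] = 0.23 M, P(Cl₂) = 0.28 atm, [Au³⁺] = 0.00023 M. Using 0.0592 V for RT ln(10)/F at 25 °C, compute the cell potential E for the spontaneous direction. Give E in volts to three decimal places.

+0.107 V

Au³⁺/Au is the cathode (higher E°), Cl₂/Cl⁻ the anode: E°cell = +1.53 − (+1.33) = +0.20 V, n = 6.
Overall: 2 Au³⁺(aq) + 6 Cl⁻(aq) → 2 Au(s) + 3 Cl₂(g)
Q = P(Cl₂)^3 / ([Au³⁺]^2·[Cl⁻]^6); log Q = 9.448.
E = E° − (0.0592/n) log Q = +0.20 − (0.0592/6)(9.448) = +0.107 V.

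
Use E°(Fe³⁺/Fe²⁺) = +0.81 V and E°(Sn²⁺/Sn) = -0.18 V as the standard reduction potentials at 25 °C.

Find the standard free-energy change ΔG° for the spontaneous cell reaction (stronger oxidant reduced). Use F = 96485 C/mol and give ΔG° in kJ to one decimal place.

-191.0 kJ

Fe³⁺/Fe²⁺ (E° = +0.81 V) is the cathode; Sn²⁺/Sn (E° = -0.18 V) is the anode, so E°cell = +0.99 V.
Balancing electrons gives n = 2 (lcm of 1 and 2).
ΔG° = −nFE° = −(2)(96485)(+0.99) = -191,040 J = -191.0 kJ.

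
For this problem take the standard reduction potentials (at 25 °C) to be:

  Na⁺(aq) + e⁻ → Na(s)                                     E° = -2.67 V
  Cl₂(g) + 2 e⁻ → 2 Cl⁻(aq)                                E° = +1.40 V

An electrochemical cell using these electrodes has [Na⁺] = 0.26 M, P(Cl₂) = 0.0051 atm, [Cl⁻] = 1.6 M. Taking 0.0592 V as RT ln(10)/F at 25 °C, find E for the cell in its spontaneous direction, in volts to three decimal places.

+4.025 V

Cl₂/Cl⁻ is the cathode (higher E°), Na⁺/Na the anode: E°cell = +1.40 − (-2.67) = +4.07 V, n = 2.
Overall: Cl₂(g) + 2 Na(s) → 2 Cl⁻(aq) + 2 Na⁺(aq)
Q = [Cl⁻]^2·[Na⁺]^2 / (P(Cl₂)); log Q = 1.531.
E = E° − (0.0592/n) log Q = +4.07 − (0.0592/2)(1.531) = +4.025 V.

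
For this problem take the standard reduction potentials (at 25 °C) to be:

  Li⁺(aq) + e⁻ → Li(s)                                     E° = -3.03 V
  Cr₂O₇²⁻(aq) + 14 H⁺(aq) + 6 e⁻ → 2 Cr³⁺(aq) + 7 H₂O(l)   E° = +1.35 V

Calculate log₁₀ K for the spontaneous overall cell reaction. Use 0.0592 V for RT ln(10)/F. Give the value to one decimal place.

Cathode: Cr₂O₇²⁻/Cr³⁺; anode: Li⁺/Li. E°cell = +4.38 V, n = 6.
log K = nE°cell / 0.0592 = (6)(+4.38) / 0.0592 = 443.9.

443.9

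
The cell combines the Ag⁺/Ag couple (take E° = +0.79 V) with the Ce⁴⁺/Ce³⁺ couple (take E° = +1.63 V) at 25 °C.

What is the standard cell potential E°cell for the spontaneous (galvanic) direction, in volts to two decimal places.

+0.84 V

The Ce⁴⁺/Ce³⁺ couple has the higher reduction potential, so it is the cathode; Ag⁺/Ag is oxidised at the anode.
E°cell = E°(cathode) − E°(anode) = (+1.63) − (+0.79) = +0.84 V.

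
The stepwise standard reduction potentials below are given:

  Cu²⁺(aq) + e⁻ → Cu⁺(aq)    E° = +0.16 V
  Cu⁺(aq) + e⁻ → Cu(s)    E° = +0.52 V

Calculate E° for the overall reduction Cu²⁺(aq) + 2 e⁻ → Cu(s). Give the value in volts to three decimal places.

+0.340 V

Since ΔG° = −nFE° is additive over sequential reductions, n₃E°₃ = n₁E°₁ + n₂E°₂.
E°₃ = (1×+0.16 + 1×+0.52) / 2 = (+0.680) / 2 = +0.340 V.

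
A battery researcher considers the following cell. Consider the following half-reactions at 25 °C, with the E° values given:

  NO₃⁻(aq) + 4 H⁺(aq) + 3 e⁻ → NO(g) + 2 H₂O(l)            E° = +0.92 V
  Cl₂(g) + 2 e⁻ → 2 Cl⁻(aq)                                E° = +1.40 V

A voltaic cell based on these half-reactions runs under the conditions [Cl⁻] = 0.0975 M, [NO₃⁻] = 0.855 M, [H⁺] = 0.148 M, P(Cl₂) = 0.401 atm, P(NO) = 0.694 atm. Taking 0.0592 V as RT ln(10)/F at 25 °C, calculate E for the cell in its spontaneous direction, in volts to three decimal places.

Cl₂/Cl⁻ is the cathode (higher E°), NO₃⁻/NO the anode: E°cell = +1.40 − (+0.92) = +0.48 V, n = 6.
Overall: 3 Cl₂(g) + 2 NO(g) + 4 H₂O(l) → 6 Cl⁻(aq) + 2 NO₃⁻(aq) + 8 H⁺(aq)
Q = [Cl⁻]^6·[NO₃⁻]^2·[H⁺]^8 / (P(Cl₂)^3·P(NO)^2); log Q = -11.332.
E = E° − (0.0592/n) log Q = +0.48 − (0.0592/6)(-11.332) = +0.592 V.

+0.592 V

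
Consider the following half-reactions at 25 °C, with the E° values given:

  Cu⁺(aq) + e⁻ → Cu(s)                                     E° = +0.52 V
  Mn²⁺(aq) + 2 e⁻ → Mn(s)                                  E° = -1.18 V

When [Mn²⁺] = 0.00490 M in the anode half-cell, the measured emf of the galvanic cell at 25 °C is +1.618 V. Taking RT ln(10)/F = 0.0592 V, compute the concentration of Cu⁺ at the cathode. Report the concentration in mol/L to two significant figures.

Cu⁺/Cu is the cathode, Mn²⁺/Mn the anode: E°cell = +1.70 V, n = 2.
Overall reaction: 2 Cu⁺(aq) + Mn(s) → 2 Cu(s) + Mn²⁺(aq); Q = [Mn²⁺]^1/[Cu⁺]^2.
From E = E° − (0.0592/n) log Q: log Q = (E° − E)·n/0.0592 = (+1.70 − (+1.618))·2/0.0592 = 2.7703.
So 2·log[Cu⁺] = 1·log(0.0049) − log Q = -2.3098 − (2.7703) = -5.0801; log[Cu⁺] = -5.0801 / 2 = -2.5400; [Cu⁺] = 10^(-2.5400) ≈ 0.0029 M.

0.0029 M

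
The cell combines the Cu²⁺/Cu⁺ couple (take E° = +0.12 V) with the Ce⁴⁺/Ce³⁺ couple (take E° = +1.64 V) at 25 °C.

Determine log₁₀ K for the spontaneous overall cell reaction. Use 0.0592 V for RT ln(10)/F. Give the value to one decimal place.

Cathode: Ce⁴⁺/Ce³⁺; anode: Cu²⁺/Cu⁺. E°cell = +1.52 V, n = 1.
log K = nE°cell / 0.0592 = (1)(+1.52) / 0.0592 = 25.7.

25.7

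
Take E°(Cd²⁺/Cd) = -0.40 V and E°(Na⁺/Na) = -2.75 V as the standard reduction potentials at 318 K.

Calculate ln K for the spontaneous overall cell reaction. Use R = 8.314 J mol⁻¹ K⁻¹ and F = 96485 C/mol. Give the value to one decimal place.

Cathode: Cd²⁺/Cd; anode: Na⁺/Na. E°cell = (-0.40) − (-2.75) = +2.35 V, with n = 2.
ΔG° = −nFE° = −RT ln K, so ln K = nFE°/(RT) = (2)(96485)(+2.35) / ((8.314)(318)) = 171.522.

171.5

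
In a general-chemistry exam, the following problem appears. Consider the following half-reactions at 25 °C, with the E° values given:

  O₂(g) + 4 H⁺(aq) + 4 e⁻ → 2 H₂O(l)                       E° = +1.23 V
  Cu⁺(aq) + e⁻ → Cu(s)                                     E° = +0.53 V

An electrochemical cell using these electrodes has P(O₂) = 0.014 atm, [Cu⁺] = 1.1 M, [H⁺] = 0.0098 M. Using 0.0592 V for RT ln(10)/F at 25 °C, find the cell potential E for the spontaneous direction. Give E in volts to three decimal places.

+0.551 V

O₂/H₂O is the cathode (higher E°), Cu⁺/Cu the anode: E°cell = +1.23 − (+0.53) = +0.70 V, n = 4.
Overall: O₂(g) + 4 H⁺(aq) + 4 Cu(s) → 2 H₂O(l) + 4 Cu⁺(aq)
Q = [Cu⁺]^4 / (P(O₂)·[H⁺]^4); log Q = 10.055.
E = E° − (0.0592/n) log Q = +0.70 − (0.0592/4)(10.055) = +0.551 V.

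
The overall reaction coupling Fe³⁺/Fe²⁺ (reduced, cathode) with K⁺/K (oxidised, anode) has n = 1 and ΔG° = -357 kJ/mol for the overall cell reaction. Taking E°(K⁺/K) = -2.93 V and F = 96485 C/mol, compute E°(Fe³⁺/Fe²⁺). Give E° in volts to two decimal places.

+0.77 V

E°cell = −ΔG°/(nF) = −(-357×10³)/((1)(96485)) = +3.700 V.
Since Fe³⁺/Fe²⁺ is the cathode and K⁺/K the anode, E°cell = E°(Fe³⁺/Fe²⁺) − E°(K⁺/K).
So E°(Fe³⁺/Fe²⁺) = E°cell + E°(K⁺/K) = +3.700 + (-2.93) = +0.77 V.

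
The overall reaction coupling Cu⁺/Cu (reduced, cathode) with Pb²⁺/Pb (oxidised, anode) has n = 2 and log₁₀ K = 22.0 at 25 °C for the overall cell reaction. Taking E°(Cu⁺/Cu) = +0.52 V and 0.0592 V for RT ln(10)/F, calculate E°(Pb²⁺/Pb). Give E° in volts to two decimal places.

-0.13 V

E°cell = (0.0592/n)·log K = (0.0592/2)(22.0) = +0.651 V.
Since Cu⁺/Cu is the cathode and Pb²⁺/Pb the anode, E°cell = E°(Cu⁺/Cu) − E°(Pb²⁺/Pb).
So E°(Pb²⁺/Pb) = E°(Cu⁺/Cu) − E°cell = (+0.52) − (+0.651) = -0.13 V.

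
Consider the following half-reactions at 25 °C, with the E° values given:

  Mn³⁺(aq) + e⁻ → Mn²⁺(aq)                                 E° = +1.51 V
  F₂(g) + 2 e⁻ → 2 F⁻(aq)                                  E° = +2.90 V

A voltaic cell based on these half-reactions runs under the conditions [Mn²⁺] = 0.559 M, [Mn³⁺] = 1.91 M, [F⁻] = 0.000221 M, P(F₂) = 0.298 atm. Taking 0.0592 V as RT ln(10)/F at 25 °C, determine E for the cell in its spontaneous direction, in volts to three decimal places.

+1.559 V

F₂/F⁻ is the cathode (higher E°), Mn³⁺/Mn²⁺ the anode: E°cell = +2.90 − (+1.51) = +1.39 V, n = 2.
Overall: F₂(g) + 2 Mn²⁺(aq) → 2 F⁻(aq) + 2 Mn³⁺(aq)
Q = [F⁻]^2·[Mn³⁺]^2 / (P(F₂)·[Mn²⁺]^2); log Q = -5.718.
E = E° − (0.0592/n) log Q = +1.39 − (0.0592/2)(-5.718) = +1.559 V.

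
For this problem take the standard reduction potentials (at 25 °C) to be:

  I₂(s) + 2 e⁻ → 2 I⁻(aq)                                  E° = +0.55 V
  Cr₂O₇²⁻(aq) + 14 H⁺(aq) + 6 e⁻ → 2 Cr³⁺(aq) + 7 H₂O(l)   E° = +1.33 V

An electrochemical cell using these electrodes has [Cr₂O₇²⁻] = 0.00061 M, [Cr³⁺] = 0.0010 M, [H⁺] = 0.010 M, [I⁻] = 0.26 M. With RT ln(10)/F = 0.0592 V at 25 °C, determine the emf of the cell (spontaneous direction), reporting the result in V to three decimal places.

Cr₂O₇²⁻/Cr³⁺ is the cathode (higher E°), I₂/I⁻ the anode: E°cell = +1.33 − (+0.55) = +0.78 V, n = 6.
Overall: Cr₂O₇²⁻(aq) + 14 H⁺(aq) + 6 I⁻(aq) → 2 Cr³⁺(aq) + 7 H₂O(l) + 3 I₂(s)
Q = [Cr³⁺]^2 / ([Cr₂O₇²⁻]·[H⁺]^14·[I⁻]^6); log Q = 28.725.
E = E° − (0.0592/n) log Q = +0.78 − (0.0592/6)(28.725) = +0.497 V.

+0.497 V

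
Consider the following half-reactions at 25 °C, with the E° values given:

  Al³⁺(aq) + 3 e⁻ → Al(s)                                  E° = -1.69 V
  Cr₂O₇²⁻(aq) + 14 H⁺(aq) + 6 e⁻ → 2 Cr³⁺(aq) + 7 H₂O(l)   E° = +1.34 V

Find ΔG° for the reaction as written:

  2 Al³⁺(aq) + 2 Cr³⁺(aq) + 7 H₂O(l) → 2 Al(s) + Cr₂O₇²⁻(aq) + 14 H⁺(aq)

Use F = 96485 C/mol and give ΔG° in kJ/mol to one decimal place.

+1754.1 kJ/mol

As written, Al³⁺/Al is reduced (cathode) and Cr₂O₇²⁻/Cr³⁺ is oxidised (anode), so E°cell = (-1.69) − (+1.34) = -3.03 V.
Balancing electrons gives n = 6.
ΔG° = −nFE° = −(6)(96485)(-3.03) = 1,754,097 J = +1754.1 kJ/mol.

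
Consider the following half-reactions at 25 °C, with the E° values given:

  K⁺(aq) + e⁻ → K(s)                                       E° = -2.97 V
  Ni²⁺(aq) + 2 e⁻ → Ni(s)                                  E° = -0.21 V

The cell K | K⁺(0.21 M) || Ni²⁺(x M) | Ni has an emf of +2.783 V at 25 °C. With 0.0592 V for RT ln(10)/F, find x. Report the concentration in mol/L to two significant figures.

Ni²⁺/Ni is the cathode, K⁺/K the anode: E°cell = +2.76 V, n = 2.
Overall reaction: Ni²⁺(aq) + 2 K(s) → Ni(s) + 2 K⁺(aq); Q = [K⁺]^2/[Ni²⁺]^1.
From E = E° − (0.0592/n) log Q: log Q = (E° − E)·n/0.0592 = (+2.76 − (+2.783))·2/0.0592 = -0.7770.
So 1·log[Ni²⁺] = 2·log(0.21) − log Q = -1.3556 − (-0.7770) = -0.5786; [Ni²⁺] = 10^(-0.5786) ≈ 0.26 M.

0.26 M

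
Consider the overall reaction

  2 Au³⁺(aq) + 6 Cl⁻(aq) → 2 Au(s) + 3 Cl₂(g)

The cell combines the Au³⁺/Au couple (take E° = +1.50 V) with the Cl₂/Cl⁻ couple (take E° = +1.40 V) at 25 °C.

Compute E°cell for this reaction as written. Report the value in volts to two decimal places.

The Au³⁺/Au couple has the higher reduction potential, so it is the cathode; Cl₂/Cl⁻ is oxidised at the anode.
E°cell = E°(cathode) − E°(anode) = (+1.50) − (+1.40) = +0.10 V.
Since E°cell > 0, the reaction is spontaneous under standard conditions.

+0.10 V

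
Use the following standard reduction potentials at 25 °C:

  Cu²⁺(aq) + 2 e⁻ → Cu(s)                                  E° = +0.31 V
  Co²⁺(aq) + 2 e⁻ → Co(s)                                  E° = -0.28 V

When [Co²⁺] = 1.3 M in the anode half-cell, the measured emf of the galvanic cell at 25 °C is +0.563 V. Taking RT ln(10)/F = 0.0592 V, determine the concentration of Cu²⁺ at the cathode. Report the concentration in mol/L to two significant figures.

Cu²⁺/Cu is the cathode, Co²⁺/Co the anode: E°cell = +0.59 V, n = 2.
Overall reaction: Cu²⁺(aq) + Co(s) → Cu(s) + Co²⁺(aq); Q = [Co²⁺]^1/[Cu²⁺]^1.
From E = E° − (0.0592/n) log Q: log Q = (E° − E)·n/0.0592 = (+0.59 − (+0.563))·2/0.0592 = 0.9122.
So 1·log[Cu²⁺] = 1·log(1.3) − log Q = 0.1139 − (0.9122) = -0.7983; [Cu²⁺] = 10^(-0.7983) ≈ 0.16 M.

0.16 M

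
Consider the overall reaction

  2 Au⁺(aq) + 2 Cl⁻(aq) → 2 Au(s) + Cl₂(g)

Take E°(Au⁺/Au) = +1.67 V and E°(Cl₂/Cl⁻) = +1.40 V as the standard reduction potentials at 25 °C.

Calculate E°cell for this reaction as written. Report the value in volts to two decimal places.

+0.27 V

The Au⁺/Au couple has the higher reduction potential, so it is the cathode; Cl₂/Cl⁻ is oxidised at the anode.
E°cell = E°(cathode) − E°(anode) = (+1.67) − (+1.40) = +0.27 V.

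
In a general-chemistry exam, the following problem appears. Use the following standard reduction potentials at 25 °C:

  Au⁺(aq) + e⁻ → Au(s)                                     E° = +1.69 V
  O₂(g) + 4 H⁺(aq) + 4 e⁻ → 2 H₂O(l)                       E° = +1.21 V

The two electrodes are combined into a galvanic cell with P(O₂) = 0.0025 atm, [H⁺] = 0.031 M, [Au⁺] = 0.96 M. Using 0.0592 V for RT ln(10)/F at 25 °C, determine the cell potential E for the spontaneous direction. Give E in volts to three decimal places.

+0.607 V

Au⁺/Au is the cathode (higher E°), O₂/H₂O the anode: E°cell = +1.69 − (+1.21) = +0.48 V, n = 4.
Overall: 4 Au⁺(aq) + 2 H₂O(l) → 4 Au(s) + O₂(g) + 4 H⁺(aq)
Q = P(O₂)·[H⁺]^4 / ([Au⁺]^4); log Q = -8.566.
E = E° − (0.0592/n) log Q = +0.48 − (0.0592/4)(-8.566) = +0.607 V.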